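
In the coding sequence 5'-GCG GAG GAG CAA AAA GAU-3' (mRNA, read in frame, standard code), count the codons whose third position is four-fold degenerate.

Codon 1 GCG (Ala): third position 4-fold.
Codon 2 GAG (Glu): third position 2-fold.
Codon 3 GAG (Glu): third position 2-fold.
Codon 4 CAA (Gln): third position 2-fold.
Codon 5 AAA (Lys): third position 2-fold.
Codon 6 GAU (Asp): third position 2-fold.
Four-fold degenerate third positions: 1.

1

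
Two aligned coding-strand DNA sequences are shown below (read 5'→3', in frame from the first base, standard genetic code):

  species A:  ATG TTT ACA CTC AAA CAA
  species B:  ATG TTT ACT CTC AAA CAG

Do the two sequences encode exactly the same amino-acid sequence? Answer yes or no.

Codon 1: ATG Met / ATG Met — identical.
Codon 2: TTT Phe / TTT Phe — identical.
Codon 3: ACA Thr / ACT Thr — synonymous.
Codon 4: CTC Leu / CTC Leu — identical.
Codon 5: AAA Lys / AAA Lys — identical.
Codon 6: CAA Gln / CAG Gln — synonymous.
Nonsynonymous differences: 0 → same protein.

yes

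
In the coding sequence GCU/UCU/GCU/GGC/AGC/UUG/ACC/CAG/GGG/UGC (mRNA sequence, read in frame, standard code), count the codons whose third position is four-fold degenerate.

6

Codon 1 GCU (Ala): third position 4-fold.
Codon 2 UCU (Ser): third position 4-fold.
Codon 3 GCU (Ala): third position 4-fold.
Codon 4 GGC (Gly): third position 4-fold.
Codon 5 AGC (Ser): third position 2-fold.
Codon 6 UUG (Leu): third position 2-fold.
Codon 7 ACC (Thr): third position 4-fold.
Codon 8 CAG (Gln): third position 2-fold.
Codon 9 GGG (Gly): third position 4-fold.
Codon 10 UGC (Cys): third position 2-fold.
Four-fold degenerate third positions: 6.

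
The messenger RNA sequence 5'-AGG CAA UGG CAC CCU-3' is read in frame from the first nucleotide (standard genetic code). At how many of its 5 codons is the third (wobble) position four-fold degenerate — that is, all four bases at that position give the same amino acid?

Codon 1 AGG (Arg): third position 2-fold.
Codon 2 CAA (Gln): third position 2-fold.
Codon 3 UGG (Trp): third position 1-fold.
Codon 4 CAC (His): third position 2-fold.
Codon 5 CCU (Pro): third position 4-fold.
Four-fold degenerate third positions: 1.

1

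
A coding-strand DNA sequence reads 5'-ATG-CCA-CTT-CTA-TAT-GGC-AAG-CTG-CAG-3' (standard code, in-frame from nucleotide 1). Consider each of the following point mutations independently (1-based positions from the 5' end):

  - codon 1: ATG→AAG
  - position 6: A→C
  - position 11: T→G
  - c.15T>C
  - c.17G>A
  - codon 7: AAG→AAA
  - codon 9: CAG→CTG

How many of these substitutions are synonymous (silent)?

Codon 1: ATG (Met) → AAG (Lys) — missense.
Codon 2: CCA (Pro) → CCC (Pro) — synonymous.
Codon 4: CTA (Leu) → CGA (Arg) — missense.
Codon 5: TAT (Tyr) → TAC (Tyr) — synonymous.
Codon 6: GGC (Gly) → GAC (Asp) — missense.
Codon 7: AAG (Lys) → AAA (Lys) — synonymous.
Codon 9: CAG (Gln) → CTG (Leu) — missense.
Synonymous: 3 of 7.

3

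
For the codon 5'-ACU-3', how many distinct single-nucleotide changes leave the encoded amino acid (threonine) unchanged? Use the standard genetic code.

Position 1: none → 0 synonymous.
Position 2: none → 0 synonymous.
Position 3: ACC, ACA, ACG → 3 synonymous.
Total: 0 + 0 + 3 = 3.

3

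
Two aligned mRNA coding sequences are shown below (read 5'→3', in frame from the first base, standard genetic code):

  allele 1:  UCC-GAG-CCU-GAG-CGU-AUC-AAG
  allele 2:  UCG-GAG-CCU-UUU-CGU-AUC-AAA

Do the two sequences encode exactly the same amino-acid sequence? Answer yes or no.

no

Codon 1: UCC Ser / UCG Ser — synonymous.
Codon 2: GAG Glu / GAG Glu — identical.
Codon 3: CCU Pro / CCU Pro — identical.
Codon 4: GAG Glu / UUU Phe — nonsynonymous.
Codon 5: CGU Arg / CGU Arg — identical.
Codon 6: AUC Ile / AUC Ile — identical.
Codon 7: AAG Lys / AAA Lys — synonymous.
Nonsynonymous differences: 1 → different protein.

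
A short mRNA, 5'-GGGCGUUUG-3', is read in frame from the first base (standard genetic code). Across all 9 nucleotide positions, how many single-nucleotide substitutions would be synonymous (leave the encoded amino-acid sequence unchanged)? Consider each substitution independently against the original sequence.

Codon 1 (GGG, Gly): 3 synonymous substitutions.
Codon 2 (CGU, Arg): 3 synonymous substitutions.
Codon 3 (UUG, Leu): 2 synonymous substitutions.
Total: 3 + 3 + 2 = 8.

8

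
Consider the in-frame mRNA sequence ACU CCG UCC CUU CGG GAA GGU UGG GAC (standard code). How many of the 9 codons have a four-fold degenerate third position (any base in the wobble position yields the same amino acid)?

Codon 1 ACU (Thr): third position 4-fold.
Codon 2 CCG (Pro): third position 4-fold.
Codon 3 UCC (Ser): third position 4-fold.
Codon 4 CUU (Leu): third position 4-fold.
Codon 5 CGG (Arg): third position 4-fold.
Codon 6 GAA (Glu): third position 2-fold.
Codon 7 GGU (Gly): third position 4-fold.
Codon 8 UGG (Trp): third position 1-fold.
Codon 9 GAC (Asp): third position 2-fold.
Four-fold degenerate third positions: 6.

6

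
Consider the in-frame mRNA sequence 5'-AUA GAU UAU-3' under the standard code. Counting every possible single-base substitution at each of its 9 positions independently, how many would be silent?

4

Codon 1 (AUA, Ile): 2 synonymous substitutions.
Codon 2 (GAU, Asp): 1 synonymous substitution.
Codon 3 (UAU, Tyr): 1 synonymous substitution.
Total: 2 + 1 + 1 = 4.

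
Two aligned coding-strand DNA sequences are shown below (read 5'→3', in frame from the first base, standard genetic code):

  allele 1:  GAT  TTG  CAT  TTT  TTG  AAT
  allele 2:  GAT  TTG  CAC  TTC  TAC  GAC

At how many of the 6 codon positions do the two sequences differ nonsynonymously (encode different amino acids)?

2

Codon 1: GAT Asp / GAT Asp — identical.
Codon 2: TTG Leu / TTG Leu — identical.
Codon 3: CAT His / CAC His — synonymous.
Codon 4: TTT Phe / TTC Phe — synonymous.
Codon 5: TTG Leu / TAC Tyr — nonsynonymous.
Codon 6: AAT Asn / GAC Asp — nonsynonymous.
Nonsynonymous differences: 2.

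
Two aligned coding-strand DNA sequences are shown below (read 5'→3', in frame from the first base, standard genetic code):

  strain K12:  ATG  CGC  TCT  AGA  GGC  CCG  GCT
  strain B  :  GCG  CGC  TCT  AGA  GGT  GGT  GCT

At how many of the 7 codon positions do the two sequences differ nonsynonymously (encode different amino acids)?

Codon 1: ATG Met / GCG Ala — nonsynonymous.
Codon 2: CGC Arg / CGC Arg — identical.
Codon 3: TCT Ser / TCT Ser — identical.
Codon 4: AGA Arg / AGA Arg — identical.
Codon 5: GGC Gly / GGT Gly — synonymous.
Codon 6: CCG Pro / GGT Gly — nonsynonymous.
Codon 7: GCT Ala / GCT Ala — identical.
Nonsynonymous differences: 2.

2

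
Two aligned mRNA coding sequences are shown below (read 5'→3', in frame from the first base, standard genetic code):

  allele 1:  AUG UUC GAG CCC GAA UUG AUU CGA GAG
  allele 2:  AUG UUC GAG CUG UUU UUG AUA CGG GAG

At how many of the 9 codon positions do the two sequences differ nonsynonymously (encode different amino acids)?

Codon 1: AUG Met / AUG Met — identical.
Codon 2: UUC Phe / UUC Phe — identical.
Codon 3: GAG Glu / GAG Glu — identical.
Codon 4: CCC Pro / CUG Leu — nonsynonymous.
Codon 5: GAA Glu / UUU Phe — nonsynonymous.
Codon 6: UUG Leu / UUG Leu — identical.
Codon 7: AUU Ile / AUA Ile — synonymous.
Codon 8: CGA Arg / CGG Arg — synonymous.
Codon 9: GAG Glu / GAG Glu — identical.
Nonsynonymous differences: 2.

2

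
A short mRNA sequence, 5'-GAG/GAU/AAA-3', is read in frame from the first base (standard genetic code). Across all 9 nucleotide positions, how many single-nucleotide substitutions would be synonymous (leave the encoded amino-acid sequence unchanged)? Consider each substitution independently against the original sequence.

3

Codon 1 (GAG, Glu): 1 synonymous substitution.
Codon 2 (GAU, Asp): 1 synonymous substitution.
Codon 3 (AAA, Lys): 1 synonymous substitution.
Total: 1 + 1 + 1 = 3.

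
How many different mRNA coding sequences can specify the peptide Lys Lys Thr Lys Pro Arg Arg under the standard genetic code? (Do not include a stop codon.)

Lys: 2 codons.
Lys: 2 codons.
Thr: 4 codons.
Lys: 2 codons.
Pro: 4 codons.
Arg: 6 codons.
Arg: 6 codons.
2 × 2 × 4 × 2 × 4 × 6 × 6 = 4608.

4608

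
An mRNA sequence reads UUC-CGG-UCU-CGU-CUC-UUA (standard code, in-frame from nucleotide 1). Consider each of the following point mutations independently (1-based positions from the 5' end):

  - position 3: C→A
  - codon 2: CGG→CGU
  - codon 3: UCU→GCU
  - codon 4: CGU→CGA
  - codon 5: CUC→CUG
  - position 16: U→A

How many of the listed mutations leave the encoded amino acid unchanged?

Codon 1: UUC (Phe) → UUA (Leu) — missense.
Codon 2: CGG (Arg) → CGU (Arg) — synonymous.
Codon 3: UCU (Ser) → GCU (Ala) — missense.
Codon 4: CGU (Arg) → CGA (Arg) — synonymous.
Codon 5: CUC (Leu) → CUG (Leu) — synonymous.
Codon 6: UUA (Leu) → AUA (Ile) — missense.
Synonymous: 3 of 6.

3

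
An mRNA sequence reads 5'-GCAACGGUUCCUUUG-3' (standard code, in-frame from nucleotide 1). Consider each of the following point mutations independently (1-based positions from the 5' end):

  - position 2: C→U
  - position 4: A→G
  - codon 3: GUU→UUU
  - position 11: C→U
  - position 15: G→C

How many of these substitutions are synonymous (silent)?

Codon 1: GCA (Ala) → GUA (Val) — missense.
Codon 2: ACG (Thr) → GCG (Ala) — missense.
Codon 3: GUU (Val) → UUU (Phe) — missense.
Codon 4: CCU (Pro) → CUU (Leu) — missense.
Codon 5: UUG (Leu) → UUC (Phe) — missense.
Synonymous: 0 of 5.

0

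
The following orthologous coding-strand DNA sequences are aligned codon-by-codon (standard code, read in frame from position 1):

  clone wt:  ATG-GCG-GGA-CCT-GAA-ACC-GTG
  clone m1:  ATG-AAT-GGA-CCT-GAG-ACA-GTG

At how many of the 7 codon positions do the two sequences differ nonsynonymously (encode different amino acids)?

Codon 1: ATG Met / ATG Met — identical.
Codon 2: GCG Ala / AAT Asn — nonsynonymous.
Codon 3: GGA Gly / GGA Gly — identical.
Codon 4: CCT Pro / CCT Pro — identical.
Codon 5: GAA Glu / GAG Glu — synonymous.
Codon 6: ACC Thr / ACA Thr — synonymous.
Codon 7: GTG Val / GTG Val — identical.
Nonsynonymous differences: 1.

1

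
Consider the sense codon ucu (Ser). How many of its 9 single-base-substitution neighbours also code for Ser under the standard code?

Position 1: none → 0 synonymous.
Position 2: none → 0 synonymous.
Position 3: UCC, UCA, UCG → 3 synonymous.
Total: 0 + 0 + 3 = 3.

3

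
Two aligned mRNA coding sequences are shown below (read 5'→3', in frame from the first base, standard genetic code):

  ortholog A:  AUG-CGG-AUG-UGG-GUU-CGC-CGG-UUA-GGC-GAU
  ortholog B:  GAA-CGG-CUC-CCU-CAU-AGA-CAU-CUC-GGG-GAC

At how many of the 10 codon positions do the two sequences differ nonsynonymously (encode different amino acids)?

Codon 1: AUG Met / GAA Glu — nonsynonymous.
Codon 2: CGG Arg / CGG Arg — identical.
Codon 3: AUG Met / CUC Leu — nonsynonymous.
Codon 4: UGG Trp / CCU Pro — nonsynonymous.
Codon 5: GUU Val / CAU His — nonsynonymous.
Codon 6: CGC Arg / AGA Arg — synonymous.
Codon 7: CGG Arg / CAU His — nonsynonymous.
Codon 8: UUA Leu / CUC Leu — synonymous.
Codon 9: GGC Gly / GGG Gly — synonymous.
Codon 10: GAU Asp / GAC Asp — synonymous.
Nonsynonymous differences: 5.

5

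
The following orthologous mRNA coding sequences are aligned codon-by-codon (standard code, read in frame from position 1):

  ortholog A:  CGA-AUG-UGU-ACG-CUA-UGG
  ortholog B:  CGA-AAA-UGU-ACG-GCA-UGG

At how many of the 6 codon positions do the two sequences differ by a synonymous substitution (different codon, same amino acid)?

0

Codon 1: CGA Arg / CGA Arg — identical.
Codon 2: AUG Met / AAA Lys — nonsynonymous.
Codon 3: UGU Cys / UGU Cys — identical.
Codon 4: ACG Thr / ACG Thr — identical.
Codon 5: CUA Leu / GCA Ala — nonsynonymous.
Codon 6: UGG Trp / UGG Trp — identical.
Synonymous differences: 0.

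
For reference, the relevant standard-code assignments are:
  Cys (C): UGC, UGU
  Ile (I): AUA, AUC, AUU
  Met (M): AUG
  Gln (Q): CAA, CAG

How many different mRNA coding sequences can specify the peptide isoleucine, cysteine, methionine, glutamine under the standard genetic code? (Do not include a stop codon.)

12

Ile: 3 codons.
Cys: 2 codons.
Met: 1 codon.
Gln: 2 codons.
3 × 2 × 1 × 2 = 12.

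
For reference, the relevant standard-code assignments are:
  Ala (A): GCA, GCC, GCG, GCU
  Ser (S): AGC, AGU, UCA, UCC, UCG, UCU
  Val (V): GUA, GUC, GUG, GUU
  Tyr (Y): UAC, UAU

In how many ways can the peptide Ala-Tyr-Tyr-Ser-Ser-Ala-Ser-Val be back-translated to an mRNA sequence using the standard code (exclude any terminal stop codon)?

Ala: 4 codons.
Tyr: 2 codons.
Tyr: 2 codons.
Ser: 6 codons.
Ser: 6 codons.
Ala: 4 codons.
Ser: 6 codons.
Val: 4 codons.
4 × 2 × 2 × 6 × 6 × 4 × 6 × 4 = 55296.

55296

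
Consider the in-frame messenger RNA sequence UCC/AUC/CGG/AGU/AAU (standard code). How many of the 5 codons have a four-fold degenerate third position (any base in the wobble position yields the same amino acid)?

2

Codon 1 UCC (Ser): third position 4-fold.
Codon 2 AUC (Ile): third position 3-fold.
Codon 3 CGG (Arg): third position 4-fold.
Codon 4 AGU (Ser): third position 2-fold.
Codon 5 AAU (Asn): third position 2-fold.
Four-fold degenerate third positions: 2.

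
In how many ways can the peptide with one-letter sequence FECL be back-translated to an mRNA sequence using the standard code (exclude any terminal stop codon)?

48

Phe: 2 codons.
Glu: 2 codons.
Cys: 2 codons.
Leu: 6 codons.
2 × 2 × 2 × 6 = 48.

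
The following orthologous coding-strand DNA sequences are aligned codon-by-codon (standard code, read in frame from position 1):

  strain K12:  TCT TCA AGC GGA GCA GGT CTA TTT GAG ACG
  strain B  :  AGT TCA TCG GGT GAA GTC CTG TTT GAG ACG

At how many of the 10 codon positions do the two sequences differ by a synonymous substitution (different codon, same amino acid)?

Codon 1: TCT Ser / AGT Ser — synonymous.
Codon 2: TCA Ser / TCA Ser — identical.
Codon 3: AGC Ser / TCG Ser — synonymous.
Codon 4: GGA Gly / GGT Gly — synonymous.
Codon 5: GCA Ala / GAA Glu — nonsynonymous.
Codon 6: GGT Gly / GTC Val — nonsynonymous.
Codon 7: CTA Leu / CTG Leu — synonymous.
Codon 8: TTT Phe / TTT Phe — identical.
Codon 9: GAG Glu / GAG Glu — identical.
Codon 10: ACG Thr / ACG Thr — identical.
Synonymous differences: 4.

4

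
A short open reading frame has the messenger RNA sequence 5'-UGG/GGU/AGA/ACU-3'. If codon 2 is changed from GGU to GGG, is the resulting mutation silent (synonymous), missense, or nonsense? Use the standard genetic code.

silent

Position 6 falls in codon 2: GGU → Gly.
After the substitution the codon is GGG → Gly.
Both encode Gly, so the change is synonymous.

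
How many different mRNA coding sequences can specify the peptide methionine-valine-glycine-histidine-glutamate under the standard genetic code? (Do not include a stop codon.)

64

Met: 1 codon.
Val: 4 codons.
Gly: 4 codons.
His: 2 codons.
Glu: 2 codons.
1 × 4 × 4 × 2 × 2 = 64.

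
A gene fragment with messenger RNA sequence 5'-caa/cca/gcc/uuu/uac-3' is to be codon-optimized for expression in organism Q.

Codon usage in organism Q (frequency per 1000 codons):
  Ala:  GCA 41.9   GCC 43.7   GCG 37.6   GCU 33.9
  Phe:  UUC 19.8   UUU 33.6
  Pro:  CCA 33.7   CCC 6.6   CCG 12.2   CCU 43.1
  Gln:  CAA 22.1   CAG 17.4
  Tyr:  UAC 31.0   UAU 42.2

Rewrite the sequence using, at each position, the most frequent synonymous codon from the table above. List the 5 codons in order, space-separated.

CAA CCU GCC UUU UAU

Codon 1 (Gln): best is CAA at 22.1.
Codon 2 (Pro): best is CCU at 43.1.
Codon 3 (Ala): best is GCC at 43.7.
Codon 4 (Phe): best is UUU at 33.6.
Codon 5 (Tyr): best is UAU at 42.2.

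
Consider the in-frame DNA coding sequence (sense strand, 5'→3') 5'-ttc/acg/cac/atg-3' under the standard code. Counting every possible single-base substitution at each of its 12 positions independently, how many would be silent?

5

Codon 1 (TTC, Phe): 1 synonymous substitution.
Codon 2 (ACG, Thr): 3 synonymous substitutions.
Codon 3 (CAC, His): 1 synonymous substitution.
Codon 4 (ATG, Met): 0 synonymous substitutions.
Total: 1 + 3 + 1 + 0 = 5.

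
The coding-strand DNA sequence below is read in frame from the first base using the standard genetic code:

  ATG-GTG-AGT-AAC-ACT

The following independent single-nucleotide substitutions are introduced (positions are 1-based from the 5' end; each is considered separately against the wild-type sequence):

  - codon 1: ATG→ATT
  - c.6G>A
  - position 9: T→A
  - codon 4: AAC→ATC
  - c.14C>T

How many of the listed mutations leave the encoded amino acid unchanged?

Codon 1: ATG (Met) → ATT (Ile) — missense.
Codon 2: GTG (Val) → GTA (Val) — synonymous.
Codon 3: AGT (Ser) → AGA (Arg) — missense.
Codon 4: AAC (Asn) → ATC (Ile) — missense.
Codon 5: ACT (Thr) → ATT (Ile) — missense.
Synonymous: 1 of 5.

1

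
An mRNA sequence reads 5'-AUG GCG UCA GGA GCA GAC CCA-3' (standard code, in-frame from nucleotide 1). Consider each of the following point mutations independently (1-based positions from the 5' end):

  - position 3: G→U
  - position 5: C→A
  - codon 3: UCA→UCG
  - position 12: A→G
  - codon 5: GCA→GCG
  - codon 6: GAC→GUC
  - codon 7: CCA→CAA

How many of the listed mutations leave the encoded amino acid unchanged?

Codon 1: AUG (Met) → AUU (Ile) — missense.
Codon 2: GCG (Ala) → GAG (Glu) — missense.
Codon 3: UCA (Ser) → UCG (Ser) — synonymous.
Codon 4: GGA (Gly) → GGG (Gly) — synonymous.
Codon 5: GCA (Ala) → GCG (Ala) — synonymous.
Codon 6: GAC (Asp) → GUC (Val) — missense.
Codon 7: CCA (Pro) → CAA (Gln) — missense.
Synonymous: 3 of 7.

3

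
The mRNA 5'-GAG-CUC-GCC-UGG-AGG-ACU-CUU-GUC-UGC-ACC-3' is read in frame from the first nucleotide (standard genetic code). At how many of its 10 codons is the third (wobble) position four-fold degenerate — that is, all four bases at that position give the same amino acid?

6

Codon 1 GAG (Glu): third position 2-fold.
Codon 2 CUC (Leu): third position 4-fold.
Codon 3 GCC (Ala): third position 4-fold.
Codon 4 UGG (Trp): third position 1-fold.
Codon 5 AGG (Arg): third position 2-fold.
Codon 6 ACU (Thr): third position 4-fold.
Codon 7 CUU (Leu): third position 4-fold.
Codon 8 GUC (Val): third position 4-fold.
Codon 9 UGC (Cys): third position 2-fold.
Codon 10 ACC (Thr): third position 4-fold.
Four-fold degenerate third positions: 6.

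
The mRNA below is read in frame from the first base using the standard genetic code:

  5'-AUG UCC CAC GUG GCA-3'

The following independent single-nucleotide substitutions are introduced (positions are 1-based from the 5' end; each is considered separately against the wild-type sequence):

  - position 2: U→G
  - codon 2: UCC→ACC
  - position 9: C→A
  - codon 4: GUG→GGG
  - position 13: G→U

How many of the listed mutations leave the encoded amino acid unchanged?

0

Codon 1: AUG (Met) → AGG (Arg) — missense.
Codon 2: UCC (Ser) → ACC (Thr) — missense.
Codon 3: CAC (His) → CAA (Gln) — missense.
Codon 4: GUG (Val) → GGG (Gly) — missense.
Codon 5: GCA (Ala) → UCA (Ser) — missense.
Synonymous: 0 of 5.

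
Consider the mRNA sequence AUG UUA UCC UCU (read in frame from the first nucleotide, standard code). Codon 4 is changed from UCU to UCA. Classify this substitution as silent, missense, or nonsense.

silent

Position 12 falls in codon 4: UCU → Ser.
After the substitution the codon is UCA → Ser.
Both encode Ser, so the change is synonymous.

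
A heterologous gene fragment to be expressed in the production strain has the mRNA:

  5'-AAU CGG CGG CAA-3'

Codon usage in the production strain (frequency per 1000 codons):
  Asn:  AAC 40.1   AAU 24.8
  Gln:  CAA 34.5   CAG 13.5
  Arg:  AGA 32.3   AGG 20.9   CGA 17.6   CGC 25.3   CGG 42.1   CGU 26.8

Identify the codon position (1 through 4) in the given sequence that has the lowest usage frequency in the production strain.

1

Codon 1 AAU (Asn): 24.8 per 1000.
Codon 2 CGG (Arg): 42.1 per 1000.
Codon 3 CGG (Arg): 42.1 per 1000.
Codon 4 CAA (Gln): 34.5 per 1000.
Lowest frequency is 24.8 at codon 1.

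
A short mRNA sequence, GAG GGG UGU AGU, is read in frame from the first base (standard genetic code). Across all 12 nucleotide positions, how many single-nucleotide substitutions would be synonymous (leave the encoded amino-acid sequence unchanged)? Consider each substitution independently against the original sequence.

6

Codon 1 (GAG, Glu): 1 synonymous substitution.
Codon 2 (GGG, Gly): 3 synonymous substitutions.
Codon 3 (UGU, Cys): 1 synonymous substitution.
Codon 4 (AGU, Ser): 1 synonymous substitution.
Total: 1 + 3 + 1 + 1 = 6.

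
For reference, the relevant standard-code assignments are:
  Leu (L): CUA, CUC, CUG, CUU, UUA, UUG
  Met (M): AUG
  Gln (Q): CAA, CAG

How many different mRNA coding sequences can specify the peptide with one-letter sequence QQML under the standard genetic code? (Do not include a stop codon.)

24

Gln: 2 codons.
Gln: 2 codons.
Met: 1 codon.
Leu: 6 codons.
2 × 2 × 1 × 6 = 24.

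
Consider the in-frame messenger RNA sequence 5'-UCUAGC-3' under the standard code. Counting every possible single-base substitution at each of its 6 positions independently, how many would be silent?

4

Codon 1 (UCU, Ser): 3 synonymous substitutions.
Codon 2 (AGC, Ser): 1 synonymous substitution.
Total: 3 + 1 = 4.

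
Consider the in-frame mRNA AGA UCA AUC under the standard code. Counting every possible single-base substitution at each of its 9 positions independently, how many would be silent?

7

Codon 1 (AGA, Arg): 2 synonymous substitutions.
Codon 2 (UCA, Ser): 3 synonymous substitutions.
Codon 3 (AUC, Ile): 2 synonymous substitutions.
Total: 2 + 3 + 2 = 7.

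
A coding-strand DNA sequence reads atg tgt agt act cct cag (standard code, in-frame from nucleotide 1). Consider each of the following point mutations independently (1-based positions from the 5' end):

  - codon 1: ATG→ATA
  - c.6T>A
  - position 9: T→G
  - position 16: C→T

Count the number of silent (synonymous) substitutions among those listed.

Codon 1: ATG (Met) → ATA (Ile) — missense.
Codon 2: TGT (Cys) → TGA (Stop) — nonsense.
Codon 3: AGT (Ser) → AGG (Arg) — missense.
Codon 6: CAG (Gln) → TAG (Stop) — nonsense.
Synonymous: 0 of 4.

0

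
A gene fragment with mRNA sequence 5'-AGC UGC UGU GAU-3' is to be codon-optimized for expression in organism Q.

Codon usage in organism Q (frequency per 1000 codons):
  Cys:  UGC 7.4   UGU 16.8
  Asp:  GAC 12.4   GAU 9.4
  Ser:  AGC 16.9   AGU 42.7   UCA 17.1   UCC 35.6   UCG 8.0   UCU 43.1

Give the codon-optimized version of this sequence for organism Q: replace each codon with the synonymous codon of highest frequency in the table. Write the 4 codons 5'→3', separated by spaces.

Codon 1 (Ser): best is UCU at 43.1.
Codon 2 (Cys): best is UGU at 16.8.
Codon 3 (Cys): best is UGU at 16.8.
Codon 4 (Asp): best is GAC at 12.4.

UCU UGU UGU GAC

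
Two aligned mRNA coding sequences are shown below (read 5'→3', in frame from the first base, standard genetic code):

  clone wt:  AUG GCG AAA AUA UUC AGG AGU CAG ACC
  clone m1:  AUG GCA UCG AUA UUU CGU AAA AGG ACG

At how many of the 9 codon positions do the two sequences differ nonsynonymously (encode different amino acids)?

Codon 1: AUG Met / AUG Met — identical.
Codon 2: GCG Ala / GCA Ala — synonymous.
Codon 3: AAA Lys / UCG Ser — nonsynonymous.
Codon 4: AUA Ile / AUA Ile — identical.
Codon 5: UUC Phe / UUU Phe — synonymous.
Codon 6: AGG Arg / CGU Arg — synonymous.
Codon 7: AGU Ser / AAA Lys — nonsynonymous.
Codon 8: CAG Gln / AGG Arg — nonsynonymous.
Codon 9: ACC Thr / ACG Thr — synonymous.
Nonsynonymous differences: 3.

3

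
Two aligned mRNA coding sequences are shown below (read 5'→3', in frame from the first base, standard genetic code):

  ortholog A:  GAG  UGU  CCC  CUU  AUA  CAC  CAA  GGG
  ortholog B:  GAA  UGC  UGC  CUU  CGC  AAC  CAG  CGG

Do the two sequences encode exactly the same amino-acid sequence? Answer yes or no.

no

Codon 1: GAG Glu / GAA Glu — synonymous.
Codon 2: UGU Cys / UGC Cys — synonymous.
Codon 3: CCC Pro / UGC Cys — nonsynonymous.
Codon 4: CUU Leu / CUU Leu — identical.
Codon 5: AUA Ile / CGC Arg — nonsynonymous.
Codon 6: CAC His / AAC Asn — nonsynonymous.
Codon 7: CAA Gln / CAG Gln — synonymous.
Codon 8: GGG Gly / CGG Arg — nonsynonymous.
Nonsynonymous differences: 4 → different protein.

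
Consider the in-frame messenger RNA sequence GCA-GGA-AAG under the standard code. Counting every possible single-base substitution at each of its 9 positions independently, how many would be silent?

7

Codon 1 (GCA, Ala): 3 synonymous substitutions.
Codon 2 (GGA, Gly): 3 synonymous substitutions.
Codon 3 (AAG, Lys): 1 synonymous substitution.
Total: 3 + 3 + 1 = 7.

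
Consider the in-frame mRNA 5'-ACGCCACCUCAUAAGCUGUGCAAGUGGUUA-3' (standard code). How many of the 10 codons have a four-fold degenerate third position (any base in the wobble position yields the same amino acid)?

4

Codon 1 ACG (Thr): third position 4-fold.
Codon 2 CCA (Pro): third position 4-fold.
Codon 3 CCU (Pro): third position 4-fold.
Codon 4 CAU (His): third position 2-fold.
Codon 5 AAG (Lys): third position 2-fold.
Codon 6 CUG (Leu): third position 4-fold.
Codon 7 UGC (Cys): third position 2-fold.
Codon 8 AAG (Lys): third position 2-fold.
Codon 9 UGG (Trp): third position 1-fold.
Codon 10 UUA (Leu): third position 2-fold.
Four-fold degenerate third positions: 4.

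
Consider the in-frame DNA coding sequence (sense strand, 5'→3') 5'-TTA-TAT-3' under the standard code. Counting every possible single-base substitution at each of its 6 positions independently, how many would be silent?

3

Codon 1 (TTA, Leu): 2 synonymous substitutions.
Codon 2 (TAT, Tyr): 1 synonymous substitution.
Total: 2 + 1 = 3.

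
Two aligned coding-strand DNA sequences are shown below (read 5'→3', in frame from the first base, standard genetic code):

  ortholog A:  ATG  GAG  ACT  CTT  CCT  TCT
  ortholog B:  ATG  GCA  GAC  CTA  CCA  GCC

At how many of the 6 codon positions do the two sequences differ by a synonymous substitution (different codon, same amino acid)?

2

Codon 1: ATG Met / ATG Met — identical.
Codon 2: GAG Glu / GCA Ala — nonsynonymous.
Codon 3: ACT Thr / GAC Asp — nonsynonymous.
Codon 4: CTT Leu / CTA Leu — synonymous.
Codon 5: CCT Pro / CCA Pro — synonymous.
Codon 6: TCT Ser / GCC Ala — nonsynonymous.
Synonymous differences: 2.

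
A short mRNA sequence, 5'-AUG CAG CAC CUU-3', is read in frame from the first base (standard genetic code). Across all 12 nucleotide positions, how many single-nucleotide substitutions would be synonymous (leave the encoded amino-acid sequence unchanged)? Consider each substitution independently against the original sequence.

Codon 1 (AUG, Met): 0 synonymous substitutions.
Codon 2 (CAG, Gln): 1 synonymous substitution.
Codon 3 (CAC, His): 1 synonymous substitution.
Codon 4 (CUU, Leu): 3 synonymous substitutions.
Total: 0 + 1 + 1 + 3 = 5.

5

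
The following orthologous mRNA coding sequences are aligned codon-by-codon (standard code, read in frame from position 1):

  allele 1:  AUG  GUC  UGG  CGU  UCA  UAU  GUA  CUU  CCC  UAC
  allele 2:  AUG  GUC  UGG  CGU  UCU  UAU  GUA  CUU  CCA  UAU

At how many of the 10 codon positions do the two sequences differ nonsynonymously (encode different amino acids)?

Codon 1: AUG Met / AUG Met — identical.
Codon 2: GUC Val / GUC Val — identical.
Codon 3: UGG Trp / UGG Trp — identical.
Codon 4: CGU Arg / CGU Arg — identical.
Codon 5: UCA Ser / UCU Ser — synonymous.
Codon 6: UAU Tyr / UAU Tyr — identical.
Codon 7: GUA Val / GUA Val — identical.
Codon 8: CUU Leu / CUU Leu — identical.
Codon 9: CCC Pro / CCA Pro — synonymous.
Codon 10: UAC Tyr / UAU Tyr — synonymous.
Nonsynonymous differences: 0.

0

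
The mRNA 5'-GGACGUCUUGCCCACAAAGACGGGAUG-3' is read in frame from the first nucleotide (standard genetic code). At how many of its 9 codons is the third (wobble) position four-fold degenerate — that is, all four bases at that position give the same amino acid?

5

Codon 1 GGA (Gly): third position 4-fold.
Codon 2 CGU (Arg): third position 4-fold.
Codon 3 CUU (Leu): third position 4-fold.
Codon 4 GCC (Ala): third position 4-fold.
Codon 5 CAC (His): third position 2-fold.
Codon 6 AAA (Lys): third position 2-fold.
Codon 7 GAC (Asp): third position 2-fold.
Codon 8 GGG (Gly): third position 4-fold.
Codon 9 AUG (Met): third position 1-fold.
Four-fold degenerate third positions: 5.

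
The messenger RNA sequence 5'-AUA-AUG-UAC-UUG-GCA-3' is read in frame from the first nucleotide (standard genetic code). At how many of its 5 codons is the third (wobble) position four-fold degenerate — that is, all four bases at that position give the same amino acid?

1

Codon 1 AUA (Ile): third position 3-fold.
Codon 2 AUG (Met): third position 1-fold.
Codon 3 UAC (Tyr): third position 2-fold.
Codon 4 UUG (Leu): third position 2-fold.
Codon 5 GCA (Ala): third position 4-fold.
Four-fold degenerate third positions: 1.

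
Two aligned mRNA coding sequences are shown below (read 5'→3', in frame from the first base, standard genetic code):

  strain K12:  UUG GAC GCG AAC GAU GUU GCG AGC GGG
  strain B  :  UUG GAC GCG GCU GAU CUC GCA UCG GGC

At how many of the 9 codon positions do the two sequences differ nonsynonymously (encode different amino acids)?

2

Codon 1: UUG Leu / UUG Leu — identical.
Codon 2: GAC Asp / GAC Asp — identical.
Codon 3: GCG Ala / GCG Ala — identical.
Codon 4: AAC Asn / GCU Ala — nonsynonymous.
Codon 5: GAU Asp / GAU Asp — identical.
Codon 6: GUU Val / CUC Leu — nonsynonymous.
Codon 7: GCG Ala / GCA Ala — synonymous.
Codon 8: AGC Ser / UCG Ser — synonymous.
Codon 9: GGG Gly / GGC Gly — synonymous.
Nonsynonymous differences: 2.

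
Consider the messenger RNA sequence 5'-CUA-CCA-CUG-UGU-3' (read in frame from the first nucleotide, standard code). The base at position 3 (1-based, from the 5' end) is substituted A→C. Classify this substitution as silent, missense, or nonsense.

silent

Position 3 falls in codon 1: CUA → Leu.
After the substitution the codon is CUC → Leu.
Both encode Leu, so the change is synonymous.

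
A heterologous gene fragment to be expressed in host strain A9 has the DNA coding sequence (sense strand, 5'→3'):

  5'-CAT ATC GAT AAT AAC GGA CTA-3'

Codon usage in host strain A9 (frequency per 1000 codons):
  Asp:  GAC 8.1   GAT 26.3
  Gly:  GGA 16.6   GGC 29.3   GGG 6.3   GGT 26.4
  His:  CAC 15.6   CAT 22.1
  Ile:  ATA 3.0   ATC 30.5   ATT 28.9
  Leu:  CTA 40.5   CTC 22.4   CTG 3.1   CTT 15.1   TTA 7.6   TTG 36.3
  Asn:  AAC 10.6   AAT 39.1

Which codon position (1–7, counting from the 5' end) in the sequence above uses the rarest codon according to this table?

Codon 1 CAT (His): 22.1 per 1000.
Codon 2 ATC (Ile): 30.5 per 1000.
Codon 3 GAT (Asp): 26.3 per 1000.
Codon 4 AAT (Asn): 39.1 per 1000.
Codon 5 AAC (Asn): 10.6 per 1000.
Codon 6 GGA (Gly): 16.6 per 1000.
Codon 7 CTA (Leu): 40.5 per 1000.
Lowest frequency is 10.6 at codon 5.

5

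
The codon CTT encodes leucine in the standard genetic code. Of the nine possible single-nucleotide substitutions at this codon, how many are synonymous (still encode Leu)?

3

Position 1: none → 0 synonymous.
Position 2: none → 0 synonymous.
Position 3: CTC, CTA, CTG → 3 synonymous.
Total: 0 + 0 + 3 = 3.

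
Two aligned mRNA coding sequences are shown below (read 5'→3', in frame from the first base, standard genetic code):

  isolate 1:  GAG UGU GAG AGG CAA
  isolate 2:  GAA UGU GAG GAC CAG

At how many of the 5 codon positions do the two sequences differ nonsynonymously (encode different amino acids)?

Codon 1: GAG Glu / GAA Glu — synonymous.
Codon 2: UGU Cys / UGU Cys — identical.
Codon 3: GAG Glu / GAG Glu — identical.
Codon 4: AGG Arg / GAC Asp — nonsynonymous.
Codon 5: CAA Gln / CAG Gln — synonymous.
Nonsynonymous differences: 1.

1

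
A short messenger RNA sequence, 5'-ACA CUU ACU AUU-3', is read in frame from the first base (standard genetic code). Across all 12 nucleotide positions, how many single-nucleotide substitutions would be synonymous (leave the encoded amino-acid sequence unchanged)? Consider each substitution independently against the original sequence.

Codon 1 (ACA, Thr): 3 synonymous substitutions.
Codon 2 (CUU, Leu): 3 synonymous substitutions.
Codon 3 (ACU, Thr): 3 synonymous substitutions.
Codon 4 (AUU, Ile): 2 synonymous substitutions.
Total: 3 + 3 + 3 + 2 = 11.

11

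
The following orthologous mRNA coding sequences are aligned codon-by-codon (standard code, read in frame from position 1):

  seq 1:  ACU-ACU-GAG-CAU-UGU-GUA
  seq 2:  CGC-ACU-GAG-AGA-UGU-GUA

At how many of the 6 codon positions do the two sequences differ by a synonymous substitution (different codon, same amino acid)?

0

Codon 1: ACU Thr / CGC Arg — nonsynonymous.
Codon 2: ACU Thr / ACU Thr — identical.
Codon 3: GAG Glu / GAG Glu — identical.
Codon 4: CAU His / AGA Arg — nonsynonymous.
Codon 5: UGU Cys / UGU Cys — identical.
Codon 6: GUA Val / GUA Val — identical.
Synonymous differences: 0.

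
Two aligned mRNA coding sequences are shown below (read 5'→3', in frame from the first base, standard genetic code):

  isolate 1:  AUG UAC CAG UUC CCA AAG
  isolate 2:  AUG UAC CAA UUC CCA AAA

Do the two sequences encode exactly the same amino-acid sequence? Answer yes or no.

Codon 1: AUG Met / AUG Met — identical.
Codon 2: UAC Tyr / UAC Tyr — identical.
Codon 3: CAG Gln / CAA Gln — synonymous.
Codon 4: UUC Phe / UUC Phe — identical.
Codon 5: CCA Pro / CCA Pro — identical.
Codon 6: AAG Lys / AAA Lys — synonymous.
Nonsynonymous differences: 0 → same protein.

yes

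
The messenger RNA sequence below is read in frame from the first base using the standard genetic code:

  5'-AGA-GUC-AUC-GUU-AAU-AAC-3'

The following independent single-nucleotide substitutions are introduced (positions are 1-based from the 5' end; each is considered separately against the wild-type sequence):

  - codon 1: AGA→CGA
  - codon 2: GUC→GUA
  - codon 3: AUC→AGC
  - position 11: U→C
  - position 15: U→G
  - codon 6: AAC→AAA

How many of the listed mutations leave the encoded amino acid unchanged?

2

Codon 1: AGA (Arg) → CGA (Arg) — synonymous.
Codon 2: GUC (Val) → GUA (Val) — synonymous.
Codon 3: AUC (Ile) → AGC (Ser) — missense.
Codon 4: GUU (Val) → GCU (Ala) — missense.
Codon 5: AAU (Asn) → AAG (Lys) — missense.
Codon 6: AAC (Asn) → AAA (Lys) — missense.
Synonymous: 2 of 6.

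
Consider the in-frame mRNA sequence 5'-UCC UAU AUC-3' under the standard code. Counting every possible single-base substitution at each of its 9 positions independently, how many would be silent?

6

Codon 1 (UCC, Ser): 3 synonymous substitutions.
Codon 2 (UAU, Tyr): 1 synonymous substitution.
Codon 3 (AUC, Ile): 2 synonymous substitutions.
Total: 3 + 1 + 2 = 6.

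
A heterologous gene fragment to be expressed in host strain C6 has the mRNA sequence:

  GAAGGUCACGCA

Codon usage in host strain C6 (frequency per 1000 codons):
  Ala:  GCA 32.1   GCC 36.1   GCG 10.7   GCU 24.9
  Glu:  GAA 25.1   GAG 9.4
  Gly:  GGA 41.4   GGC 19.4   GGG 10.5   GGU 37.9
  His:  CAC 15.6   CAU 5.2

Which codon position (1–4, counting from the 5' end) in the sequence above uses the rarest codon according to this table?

Codon 1 GAA (Glu): 25.1 per 1000.
Codon 2 GGU (Gly): 37.9 per 1000.
Codon 3 CAC (His): 15.6 per 1000.
Codon 4 GCA (Ala): 32.1 per 1000.
Lowest frequency is 15.6 at codon 3.

3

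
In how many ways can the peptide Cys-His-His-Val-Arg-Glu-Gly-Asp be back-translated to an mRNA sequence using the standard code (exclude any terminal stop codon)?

3072

Cys: 2 codons.
His: 2 codons.
His: 2 codons.
Val: 4 codons.
Arg: 6 codons.
Glu: 2 codons.
Gly: 4 codons.
Asp: 2 codons.
2 × 2 × 2 × 4 × 6 × 2 × 4 × 2 = 3072.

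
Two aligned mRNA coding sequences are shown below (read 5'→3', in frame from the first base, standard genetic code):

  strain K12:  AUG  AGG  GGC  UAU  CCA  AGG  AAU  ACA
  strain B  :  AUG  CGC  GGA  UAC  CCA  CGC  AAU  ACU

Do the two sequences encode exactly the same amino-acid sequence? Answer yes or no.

Codon 1: AUG Met / AUG Met — identical.
Codon 2: AGG Arg / CGC Arg — synonymous.
Codon 3: GGC Gly / GGA Gly — synonymous.
Codon 4: UAU Tyr / UAC Tyr — synonymous.
Codon 5: CCA Pro / CCA Pro — identical.
Codon 6: AGG Arg / CGC Arg — synonymous.
Codon 7: AAU Asn / AAU Asn — identical.
Codon 8: ACA Thr / ACU Thr — synonymous.
Nonsynonymous differences: 0 → same protein.

yes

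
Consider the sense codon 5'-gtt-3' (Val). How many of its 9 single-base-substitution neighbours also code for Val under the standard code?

3

Position 1: none → 0 synonymous.
Position 2: none → 0 synonymous.
Position 3: GTC, GTA, GTG → 3 synonymous.
Total: 0 + 0 + 3 = 3.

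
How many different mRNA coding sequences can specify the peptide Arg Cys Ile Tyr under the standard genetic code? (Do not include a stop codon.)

72

Arg: 6 codons.
Cys: 2 codons.
Ile: 3 codons.
Tyr: 2 codons.
6 × 2 × 3 × 2 = 72.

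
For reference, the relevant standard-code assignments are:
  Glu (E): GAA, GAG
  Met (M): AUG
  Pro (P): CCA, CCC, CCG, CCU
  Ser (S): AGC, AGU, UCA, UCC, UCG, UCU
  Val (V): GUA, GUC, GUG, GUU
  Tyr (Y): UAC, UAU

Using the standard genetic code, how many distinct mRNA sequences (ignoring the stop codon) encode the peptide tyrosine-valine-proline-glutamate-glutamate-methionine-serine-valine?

Tyr: 2 codons.
Val: 4 codons.
Pro: 4 codons.
Glu: 2 codons.
Glu: 2 codons.
Met: 1 codon.
Ser: 6 codons.
Val: 4 codons.
2 × 4 × 4 × 2 × 2 × 1 × 6 × 4 = 3072.

3072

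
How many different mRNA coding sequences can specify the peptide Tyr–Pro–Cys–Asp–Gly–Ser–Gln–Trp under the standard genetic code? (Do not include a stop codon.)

1536

Tyr: 2 codons.
Pro: 4 codons.
Cys: 2 codons.
Asp: 2 codons.
Gly: 4 codons.
Ser: 6 codons.
Gln: 2 codons.
Trp: 1 codon.
2 × 4 × 2 × 2 × 4 × 6 × 2 × 1 = 1536.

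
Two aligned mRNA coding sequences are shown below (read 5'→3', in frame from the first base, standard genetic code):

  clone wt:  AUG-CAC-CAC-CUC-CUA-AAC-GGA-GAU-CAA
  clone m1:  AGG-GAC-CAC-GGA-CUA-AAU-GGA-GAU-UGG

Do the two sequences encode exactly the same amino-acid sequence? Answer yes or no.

no

Codon 1: AUG Met / AGG Arg — nonsynonymous.
Codon 2: CAC His / GAC Asp — nonsynonymous.
Codon 3: CAC His / CAC His — identical.
Codon 4: CUC Leu / GGA Gly — nonsynonymous.
Codon 5: CUA Leu / CUA Leu — identical.
Codon 6: AAC Asn / AAU Asn — synonymous.
Codon 7: GGA Gly / GGA Gly — identical.
Codon 8: GAU Asp / GAU Asp — identical.
Codon 9: CAA Gln / UGG Trp — nonsynonymous.
Nonsynonymous differences: 4 → different protein.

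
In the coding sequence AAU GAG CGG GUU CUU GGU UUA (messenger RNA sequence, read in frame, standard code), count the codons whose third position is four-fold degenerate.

4

Codon 1 AAU (Asn): third position 2-fold.
Codon 2 GAG (Glu): third position 2-fold.
Codon 3 CGG (Arg): third position 4-fold.
Codon 4 GUU (Val): third position 4-fold.
Codon 5 CUU (Leu): third position 4-fold.
Codon 6 GGU (Gly): third position 4-fold.
Codon 7 UUA (Leu): third position 2-fold.
Four-fold degenerate third positions: 4.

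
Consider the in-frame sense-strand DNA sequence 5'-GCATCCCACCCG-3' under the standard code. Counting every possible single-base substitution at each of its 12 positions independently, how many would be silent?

10

Codon 1 (GCA, Ala): 3 synonymous substitutions.
Codon 2 (TCC, Ser): 3 synonymous substitutions.
Codon 3 (CAC, His): 1 synonymous substitution.
Codon 4 (CCG, Pro): 3 synonymous substitutions.
Total: 3 + 3 + 1 + 3 = 10.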